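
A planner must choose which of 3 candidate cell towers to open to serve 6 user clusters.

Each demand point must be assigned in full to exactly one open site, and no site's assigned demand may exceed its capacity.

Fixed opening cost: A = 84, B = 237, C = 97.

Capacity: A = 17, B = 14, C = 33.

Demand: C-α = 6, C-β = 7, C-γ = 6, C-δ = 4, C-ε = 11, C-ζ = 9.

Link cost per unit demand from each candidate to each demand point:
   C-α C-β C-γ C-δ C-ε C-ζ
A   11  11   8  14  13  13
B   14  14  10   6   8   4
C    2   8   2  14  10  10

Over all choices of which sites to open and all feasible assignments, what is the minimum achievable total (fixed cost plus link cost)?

538

Open {A, C}; cheapest assignment that respects the capacities:
  A (cap 17, load 11): C-β, C-δ — cost 7×11 + 4×14 = 133
  C (cap 33, load 32): C-α, C-γ, C-ε, C-ζ — cost 6×2 + 6×2 + 11×10 + 9×10 = 224
  Shipping 357, fixed 181 → total 538.
  Any other capacity-feasible assignment to {A, C} ships for at least 357.
Compare {B, C}: its best feasible assignment gives total 584.
Compare {A, B, C}: its best feasible assignment gives total 668.
Every other set of open sites that can feasibly serve all demand totals ≥ 584 even under its best assignment. Minimum: 538.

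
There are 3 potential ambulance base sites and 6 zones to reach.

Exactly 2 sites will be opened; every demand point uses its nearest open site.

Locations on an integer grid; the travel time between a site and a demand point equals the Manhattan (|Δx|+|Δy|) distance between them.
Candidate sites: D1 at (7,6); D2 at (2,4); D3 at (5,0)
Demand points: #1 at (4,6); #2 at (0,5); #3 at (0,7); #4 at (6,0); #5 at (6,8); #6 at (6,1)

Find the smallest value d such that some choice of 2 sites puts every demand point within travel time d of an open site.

Open {D1, D2}.
  Farthest demand point is #4 at travel time 7 (to D1); all others are ≤ 7.
With {D1, D3} the worst case is 8.
With {D2, D3} the worst case is 8.
No size-2 selection achieves below 7.

7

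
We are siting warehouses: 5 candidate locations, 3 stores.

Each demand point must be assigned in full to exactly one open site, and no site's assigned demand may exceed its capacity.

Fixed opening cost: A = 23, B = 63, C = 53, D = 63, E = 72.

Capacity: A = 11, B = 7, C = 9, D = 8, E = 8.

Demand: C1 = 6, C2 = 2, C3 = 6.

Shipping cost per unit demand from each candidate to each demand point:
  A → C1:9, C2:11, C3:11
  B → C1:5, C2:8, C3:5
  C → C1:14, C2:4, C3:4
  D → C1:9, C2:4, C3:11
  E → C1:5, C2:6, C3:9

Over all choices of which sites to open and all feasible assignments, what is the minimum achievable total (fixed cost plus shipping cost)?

Open {A, C}; cheapest assignment that respects the capacities:
  A (cap 11, load 6): C1 — cost 6×9 = 54
  C (cap 9, load 8): C2, C3 — cost 2×4 + 6×4 = 32
  Shipping 86, fixed 76 → total 162.
  Any other capacity-feasible assignment to {A, C} ships for at least 86.
Compare {B, C}: its best feasible assignment gives total 178.
Compare {C, E}: its best feasible assignment gives total 187.
Every other set of open sites that can feasibly serve all demand totals ≥ 178 even under its best assignment. Minimum: 162.

162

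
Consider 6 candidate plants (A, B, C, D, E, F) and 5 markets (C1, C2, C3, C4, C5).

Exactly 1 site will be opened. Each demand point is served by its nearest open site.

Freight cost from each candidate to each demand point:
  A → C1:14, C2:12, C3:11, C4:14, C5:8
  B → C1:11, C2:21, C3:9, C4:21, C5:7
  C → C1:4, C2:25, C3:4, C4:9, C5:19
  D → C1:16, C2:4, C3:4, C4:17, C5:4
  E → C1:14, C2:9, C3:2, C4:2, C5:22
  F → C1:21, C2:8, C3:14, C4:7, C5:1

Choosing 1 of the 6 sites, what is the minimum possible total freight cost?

Open {D}.
  C1→D 16, C2→D 4, C3→D 4, C4→D 17, C5→D 4  ⇒ total 45.
Compare {E}: total 49.
Compare {F}: total 51.
No size-1 selection does better; minimum is 45.

45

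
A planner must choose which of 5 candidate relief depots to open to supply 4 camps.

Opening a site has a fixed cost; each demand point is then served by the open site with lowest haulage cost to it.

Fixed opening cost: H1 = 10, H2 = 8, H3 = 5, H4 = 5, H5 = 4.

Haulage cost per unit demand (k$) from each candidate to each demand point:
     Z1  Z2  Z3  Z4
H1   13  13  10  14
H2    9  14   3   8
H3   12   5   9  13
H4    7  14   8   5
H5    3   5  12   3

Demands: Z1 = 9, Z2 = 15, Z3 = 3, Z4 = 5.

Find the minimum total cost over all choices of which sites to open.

138

Open {H2, H5}: assign each demand point to its cheapest open site.
  Z1→H5 9×3=27, Z2→H5 15×5=75, Z3→H2 3×3=9, Z4→H5 5×3=15
  haulage cost 126, fixed 12 → total 138.
Compare {H2, H3, H5}: haulage cost 126 + fixed 17 = 143.
Compare {H2, H4, H5}: haulage cost 126 + fixed 17 = 143.
Compare {H1, H2, H5}: haulage cost 126 + fixed 22 = 148.
All other subsets cost ≥ 143. Minimum total cost: 138.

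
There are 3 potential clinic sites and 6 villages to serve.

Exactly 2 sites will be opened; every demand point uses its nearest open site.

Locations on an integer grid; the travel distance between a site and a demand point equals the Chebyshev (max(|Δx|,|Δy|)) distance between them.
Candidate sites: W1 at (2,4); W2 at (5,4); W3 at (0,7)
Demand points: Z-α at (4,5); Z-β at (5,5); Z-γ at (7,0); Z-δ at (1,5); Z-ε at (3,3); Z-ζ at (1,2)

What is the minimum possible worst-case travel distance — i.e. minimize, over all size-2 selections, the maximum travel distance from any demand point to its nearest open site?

4

Open {W1, W2}.
  Farthest demand point is Z-γ at travel distance 4 (to W2); all others are ≤ 4.
With {W2, W3} the worst case is 4.
With {W1, W3} the worst case is 5.
No size-2 selection achieves below 4.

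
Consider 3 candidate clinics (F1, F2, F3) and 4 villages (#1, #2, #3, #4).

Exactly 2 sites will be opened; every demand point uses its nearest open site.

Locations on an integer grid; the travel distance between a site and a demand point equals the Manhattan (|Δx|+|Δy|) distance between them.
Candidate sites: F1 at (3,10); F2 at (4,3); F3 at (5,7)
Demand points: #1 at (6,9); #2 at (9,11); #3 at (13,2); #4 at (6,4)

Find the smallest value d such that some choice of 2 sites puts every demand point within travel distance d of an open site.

Open {F1, F2}.
  Farthest demand point is #3 at travel distance 10 (to F2); all others are ≤ 10.
With {F2, F3} the worst case is 10.
With {F1, F3} the worst case is 13.
No size-2 selection achieves below 10.

10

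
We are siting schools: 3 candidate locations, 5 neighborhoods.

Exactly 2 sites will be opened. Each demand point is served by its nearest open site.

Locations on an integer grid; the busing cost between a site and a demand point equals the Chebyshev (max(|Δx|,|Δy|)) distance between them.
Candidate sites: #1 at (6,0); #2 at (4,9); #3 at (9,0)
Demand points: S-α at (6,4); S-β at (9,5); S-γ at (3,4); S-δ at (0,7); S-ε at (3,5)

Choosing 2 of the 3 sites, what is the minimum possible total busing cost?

Open {#1, #2}.
  S-α→#1 4, S-β→#1 5, S-γ→#1 4, S-δ→#2 4, S-ε→#2 4  ⇒ total 21.
Compare {#2, #3}: total 22.
Compare {#1, #3}: total 25.

21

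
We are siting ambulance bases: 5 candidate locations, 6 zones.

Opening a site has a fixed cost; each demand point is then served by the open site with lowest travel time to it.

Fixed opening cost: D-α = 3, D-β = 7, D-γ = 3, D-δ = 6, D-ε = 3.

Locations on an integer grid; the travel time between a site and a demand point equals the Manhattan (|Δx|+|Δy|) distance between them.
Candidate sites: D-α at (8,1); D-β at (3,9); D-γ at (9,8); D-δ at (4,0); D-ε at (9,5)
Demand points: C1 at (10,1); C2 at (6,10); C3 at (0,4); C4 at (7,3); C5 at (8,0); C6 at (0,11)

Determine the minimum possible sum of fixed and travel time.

Open {D-α, D-β}: assign each demand point to its cheapest open site.
  C1→D-α 2, C2→D-β 4, C3→D-β 8, C4→D-α 3, C5→D-α 1, C6→D-β 5
  travel time 23, fixed 10 → total 33.
Compare {D-α, D-β, D-γ}: travel time 23 + fixed 13 = 36.
Compare {D-α, D-β, D-ε}: travel time 23 + fixed 13 = 36.
Compare {D-α, D-β, D-δ}: travel time 23 + fixed 16 = 39.
All other subsets cost ≥ 36. Minimum total cost: 33.

33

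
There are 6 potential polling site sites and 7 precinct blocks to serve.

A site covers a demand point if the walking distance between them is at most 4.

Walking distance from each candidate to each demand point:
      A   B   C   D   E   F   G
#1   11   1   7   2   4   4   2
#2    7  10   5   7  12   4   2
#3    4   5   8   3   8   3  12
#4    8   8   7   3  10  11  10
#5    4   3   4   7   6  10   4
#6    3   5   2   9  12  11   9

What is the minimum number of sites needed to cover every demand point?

Coverage sets (demand points within 4 of each site):
  #1: {B, D, E, F, G}
  #2: {F, G}
  #3: {A, D, F}
  #4: {D}
  #5: {A, B, C, G}
  #6: {A, C}
No single site covers all 7 demand points.
But {#1, #5} covers everything, so the minimum is 2.

2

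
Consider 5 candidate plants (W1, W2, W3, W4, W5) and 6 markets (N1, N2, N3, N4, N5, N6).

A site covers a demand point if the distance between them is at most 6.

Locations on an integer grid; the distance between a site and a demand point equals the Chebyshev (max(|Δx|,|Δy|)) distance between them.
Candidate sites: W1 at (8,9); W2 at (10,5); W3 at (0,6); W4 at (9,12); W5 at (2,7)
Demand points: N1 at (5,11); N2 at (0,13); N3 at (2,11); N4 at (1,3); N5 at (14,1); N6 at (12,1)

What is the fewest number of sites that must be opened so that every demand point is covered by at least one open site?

2

Coverage sets (demand points within 6 of each site):
  W1: {N1, N3}
  W2: {N1, N5, N6}
  W3: {N1, N3, N4}
  W4: {N1}
  W5: {N1, N2, N3, N4}
No single site covers all 6 demand points.
But {W2, W5} covers everything, so the minimum is 2.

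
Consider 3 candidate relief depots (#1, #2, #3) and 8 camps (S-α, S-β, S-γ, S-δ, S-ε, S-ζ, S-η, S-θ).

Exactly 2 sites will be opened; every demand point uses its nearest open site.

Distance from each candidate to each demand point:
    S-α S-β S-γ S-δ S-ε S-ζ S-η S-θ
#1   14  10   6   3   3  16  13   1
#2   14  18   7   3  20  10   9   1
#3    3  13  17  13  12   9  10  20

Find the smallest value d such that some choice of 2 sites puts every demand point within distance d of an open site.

10

Open {#1, #3}.
  Farthest demand point is S-β at distance 10 (to #1); all others are ≤ 10.
With {#2, #3} the worst case is 13.
With {#1, #2} the worst case is 14.
No size-2 selection achieves below 10.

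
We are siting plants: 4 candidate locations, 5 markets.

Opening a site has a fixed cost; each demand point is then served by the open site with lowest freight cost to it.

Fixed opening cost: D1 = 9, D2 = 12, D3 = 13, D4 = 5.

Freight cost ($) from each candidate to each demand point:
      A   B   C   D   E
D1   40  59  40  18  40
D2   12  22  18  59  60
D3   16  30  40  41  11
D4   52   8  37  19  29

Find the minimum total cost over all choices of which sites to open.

Open {D2, D3, D4}: assign each demand point to its cheapest open site.
  A→D2 12, B→D4 8, C→D2 18, D→D4 19, E→D3 11
  freight cost 68, fixed 30 → total 98.
Compare {D2, D4}: freight cost 86 + fixed 17 = 103.
Compare {D1, D2, D3, D4}: freight cost 67 + fixed 39 = 106.
Compare {D3, D4}: freight cost 91 + fixed 18 = 109.
All other subsets cost ≥ 103. Minimum total cost: 98.

98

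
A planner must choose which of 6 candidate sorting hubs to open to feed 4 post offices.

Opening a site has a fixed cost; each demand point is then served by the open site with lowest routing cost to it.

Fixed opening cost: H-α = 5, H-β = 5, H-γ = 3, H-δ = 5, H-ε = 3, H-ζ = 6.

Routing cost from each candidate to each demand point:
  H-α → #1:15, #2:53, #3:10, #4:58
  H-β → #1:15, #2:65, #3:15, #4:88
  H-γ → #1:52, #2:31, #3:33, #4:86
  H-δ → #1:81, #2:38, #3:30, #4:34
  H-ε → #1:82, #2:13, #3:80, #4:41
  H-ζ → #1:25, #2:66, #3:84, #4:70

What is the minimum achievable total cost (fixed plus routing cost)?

85

Open {H-α, H-δ, H-ε}: assign each demand point to its cheapest open site.
  #1→H-α 15, #2→H-ε 13, #3→H-α 10, #4→H-δ 34
  routing cost 72, fixed 13 → total 85.
Compare {H-α, H-ε}: routing cost 79 + fixed 8 = 87.
Compare {H-α, H-γ, H-δ, H-ε}: routing cost 72 + fixed 16 = 88.
Compare {H-α, H-γ, H-ε}: routing cost 79 + fixed 11 = 90.
All other subsets cost ≥ 87. Minimum total cost: 85.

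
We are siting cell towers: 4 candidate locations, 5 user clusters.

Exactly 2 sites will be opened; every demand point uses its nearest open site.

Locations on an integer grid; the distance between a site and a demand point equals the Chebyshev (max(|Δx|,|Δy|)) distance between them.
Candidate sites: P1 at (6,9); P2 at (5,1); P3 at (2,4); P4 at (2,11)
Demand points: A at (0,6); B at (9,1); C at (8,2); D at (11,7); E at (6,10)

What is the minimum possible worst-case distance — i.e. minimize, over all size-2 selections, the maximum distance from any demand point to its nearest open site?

Open {P1, P2}.
  Farthest demand point is A at distance 5 (to P2); all others are ≤ 5.
With {P2, P3} the worst case is 6.
With {P2, P4} the worst case is 6.
No size-2 selection achieves below 5.

5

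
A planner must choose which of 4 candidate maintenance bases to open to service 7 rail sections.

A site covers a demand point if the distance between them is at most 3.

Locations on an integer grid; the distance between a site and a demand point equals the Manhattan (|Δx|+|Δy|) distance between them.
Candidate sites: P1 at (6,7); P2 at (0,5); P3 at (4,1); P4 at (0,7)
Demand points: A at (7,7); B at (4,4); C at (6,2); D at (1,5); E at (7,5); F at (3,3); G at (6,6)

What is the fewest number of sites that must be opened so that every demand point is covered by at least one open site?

3

Coverage sets (demand points within 3 of each site):
  P1: {A, E, G}
  P2: {D}
  P3: {B, C, F}
  P4: {D}
No 2 sites suffice: every size-2 union leaves at least one demand point uncovered.
But {P1, P2, P3} covers everything, so the minimum is 3.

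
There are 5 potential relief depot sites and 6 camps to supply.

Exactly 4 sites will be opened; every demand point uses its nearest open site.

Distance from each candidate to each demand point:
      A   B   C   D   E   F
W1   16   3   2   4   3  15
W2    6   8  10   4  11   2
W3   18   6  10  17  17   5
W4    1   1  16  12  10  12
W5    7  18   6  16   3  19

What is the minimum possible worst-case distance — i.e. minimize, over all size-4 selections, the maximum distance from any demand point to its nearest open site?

Open {W1, W2, W3, W4}.
  Farthest demand point is D at distance 4 (to W1); all others are ≤ 4.
With {W1, W2, W4, W5} the worst case is 4.
With {W1, W3, W4, W5} the worst case is 5.
No size-4 selection achieves below 4.

4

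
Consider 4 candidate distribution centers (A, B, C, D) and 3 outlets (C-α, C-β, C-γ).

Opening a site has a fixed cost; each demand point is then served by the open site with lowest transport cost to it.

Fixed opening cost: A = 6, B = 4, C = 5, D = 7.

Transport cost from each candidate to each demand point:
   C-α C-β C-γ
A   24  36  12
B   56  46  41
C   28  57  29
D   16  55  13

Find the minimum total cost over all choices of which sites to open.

77

Open {A, D}: assign each demand point to its cheapest open site.
  C-α→D 16, C-β→A 36, C-γ→A 12
  transport cost 64, fixed 13 → total 77.
Compare {A}: transport cost 72 + fixed 6 = 78.
Compare {A, B, D}: transport cost 64 + fixed 17 = 81.
Compare {A, B}: transport cost 72 + fixed 10 = 82.
All other subsets cost ≥ 78. Minimum total cost: 77.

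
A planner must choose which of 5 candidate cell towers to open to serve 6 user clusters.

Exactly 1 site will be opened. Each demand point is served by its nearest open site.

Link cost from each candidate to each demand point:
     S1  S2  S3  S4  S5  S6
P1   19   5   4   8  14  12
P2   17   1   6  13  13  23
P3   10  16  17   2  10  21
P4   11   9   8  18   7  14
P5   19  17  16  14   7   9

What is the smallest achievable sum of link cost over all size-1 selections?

Open {P1}.
  S1→P1 19, S2→P1 5, S3→P1 4, S4→P1 8, S5→P1 14, S6→P1 12  ⇒ total 62.
Compare {P4}: total 67.
Compare {P2}: total 73.
No size-1 selection does better; minimum is 62.

62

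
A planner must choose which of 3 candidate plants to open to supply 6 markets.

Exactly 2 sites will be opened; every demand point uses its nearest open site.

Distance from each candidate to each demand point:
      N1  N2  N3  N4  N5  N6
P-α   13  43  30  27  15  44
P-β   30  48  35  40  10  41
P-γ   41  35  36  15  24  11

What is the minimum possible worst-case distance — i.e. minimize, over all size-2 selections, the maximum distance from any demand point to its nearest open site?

35

Open {P-α, P-γ}.
  Farthest demand point is N2 at distance 35 (to P-γ); all others are ≤ 35.
With {P-β, P-γ} the worst case is 35.
With {P-α, P-β} the worst case is 43.
No size-2 selection achieves below 35.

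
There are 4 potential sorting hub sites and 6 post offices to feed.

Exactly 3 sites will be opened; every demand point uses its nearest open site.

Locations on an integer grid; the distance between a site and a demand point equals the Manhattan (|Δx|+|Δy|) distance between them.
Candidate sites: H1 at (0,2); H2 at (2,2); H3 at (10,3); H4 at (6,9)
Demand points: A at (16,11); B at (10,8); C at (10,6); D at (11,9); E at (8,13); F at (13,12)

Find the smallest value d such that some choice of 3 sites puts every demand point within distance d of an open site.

12

Open {H1, H2, H4}.
  Farthest demand point is A at distance 12 (to H4); all others are ≤ 12.
With {H1, H3, H4} the worst case is 12.
With {H2, H3, H4} the worst case is 12.
No size-3 selection achieves below 12.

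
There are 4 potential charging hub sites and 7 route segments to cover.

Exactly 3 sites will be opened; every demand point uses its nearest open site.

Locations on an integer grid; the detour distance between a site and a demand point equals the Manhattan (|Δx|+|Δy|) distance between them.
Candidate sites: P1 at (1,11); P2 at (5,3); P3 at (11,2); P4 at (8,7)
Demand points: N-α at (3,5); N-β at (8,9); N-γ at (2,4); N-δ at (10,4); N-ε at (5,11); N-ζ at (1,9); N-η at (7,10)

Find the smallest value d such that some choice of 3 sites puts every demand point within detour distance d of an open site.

5

Open {P1, P2, P4}.
  Farthest demand point is N-δ at detour distance 5 (to P4); all others are ≤ 5.
With {P1, P3, P4} the worst case is 8.
With {P1, P2, P3} the worst case is 9.
No size-3 selection achieves below 5.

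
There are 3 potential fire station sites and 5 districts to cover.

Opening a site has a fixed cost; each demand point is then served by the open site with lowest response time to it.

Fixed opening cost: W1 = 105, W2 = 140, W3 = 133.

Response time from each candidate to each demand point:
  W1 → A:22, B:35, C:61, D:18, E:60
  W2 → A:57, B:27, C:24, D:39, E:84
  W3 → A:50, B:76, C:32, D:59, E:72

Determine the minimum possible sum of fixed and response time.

Open {W1}: assign each demand point to its cheapest open site.
  A→W1 22, B→W1 35, C→W1 61, D→W1 18, E→W1 60
  response time 196, fixed 105 → total 301.
Compare {W2}: response time 231 + fixed 140 = 371.
Compare {W1, W2}: response time 151 + fixed 245 = 396.
Compare {W1, W3}: response time 167 + fixed 238 = 405.
All other subsets cost ≥ 371. Minimum total cost: 301.

301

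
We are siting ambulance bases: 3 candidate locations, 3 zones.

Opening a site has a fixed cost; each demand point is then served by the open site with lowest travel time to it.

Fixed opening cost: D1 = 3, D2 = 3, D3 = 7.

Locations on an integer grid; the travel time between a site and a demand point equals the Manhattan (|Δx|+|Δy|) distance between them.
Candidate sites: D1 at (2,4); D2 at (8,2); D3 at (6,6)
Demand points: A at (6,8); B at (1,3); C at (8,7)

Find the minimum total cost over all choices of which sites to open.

Open {D1, D3}: assign each demand point to its cheapest open site.
  A→D3 2, B→D1 2, C→D3 3
  travel time 7, fixed 10 → total 17.
Compare {D3}: travel time 13 + fixed 7 = 20.
Compare {D1, D2, D3}: travel time 7 + fixed 13 = 20.
Compare {D1, D2}: travel time 15 + fixed 6 = 21.
All other subsets cost ≥ 20. Minimum total cost: 17.

17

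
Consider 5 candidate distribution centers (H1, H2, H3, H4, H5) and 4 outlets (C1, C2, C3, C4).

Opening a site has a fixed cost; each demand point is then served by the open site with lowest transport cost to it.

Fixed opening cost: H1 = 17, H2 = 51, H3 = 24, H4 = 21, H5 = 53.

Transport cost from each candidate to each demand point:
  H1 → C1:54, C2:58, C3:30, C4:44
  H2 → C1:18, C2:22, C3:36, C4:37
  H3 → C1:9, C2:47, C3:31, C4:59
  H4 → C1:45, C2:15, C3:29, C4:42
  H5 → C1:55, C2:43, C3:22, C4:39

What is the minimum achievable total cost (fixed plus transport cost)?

Open {H3, H4}: assign each demand point to its cheapest open site.
  C1→H3 9, C2→H4 15, C3→H4 29, C4→H4 42
  transport cost 95, fixed 45 → total 140.
Compare {H4}: transport cost 131 + fixed 21 = 152.
Compare {H1, H3, H4}: transport cost 95 + fixed 62 = 157.
Compare {H2}: transport cost 113 + fixed 51 = 164.
All other subsets cost ≥ 152. Minimum total cost: 140.

140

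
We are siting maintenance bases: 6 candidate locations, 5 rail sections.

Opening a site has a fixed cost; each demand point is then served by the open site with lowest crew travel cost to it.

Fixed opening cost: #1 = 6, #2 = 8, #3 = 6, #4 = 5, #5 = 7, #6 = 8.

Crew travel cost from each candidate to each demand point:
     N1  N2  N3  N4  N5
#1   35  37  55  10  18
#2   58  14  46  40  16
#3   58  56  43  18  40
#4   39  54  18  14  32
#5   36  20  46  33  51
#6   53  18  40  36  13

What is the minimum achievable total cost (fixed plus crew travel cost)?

Open {#1, #2, #4}: assign each demand point to its cheapest open site.
  N1→#1 35, N2→#2 14, N3→#4 18, N4→#1 10, N5→#2 16
  crew travel cost 93, fixed 19 → total 112.
Compare {#1, #4, #6}: crew travel cost 94 + fixed 19 = 113.
Compare {#2, #4}: crew travel cost 101 + fixed 13 = 114.
Compare {#4, #6}: crew travel cost 102 + fixed 13 = 115.
All other subsets cost ≥ 113. Minimum total cost: 112.

112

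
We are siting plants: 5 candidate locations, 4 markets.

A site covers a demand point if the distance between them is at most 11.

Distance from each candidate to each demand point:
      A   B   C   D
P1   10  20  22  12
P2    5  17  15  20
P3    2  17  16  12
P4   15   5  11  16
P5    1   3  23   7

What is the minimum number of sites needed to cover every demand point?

2

Coverage sets (demand points within 11 of each site):
  P1: {A}
  P2: {A}
  P3: {A}
  P4: {B, C}
  P5: {A, B, D}
No single site covers all 4 demand points.
But {P4, P5} covers everything, so the minimum is 2.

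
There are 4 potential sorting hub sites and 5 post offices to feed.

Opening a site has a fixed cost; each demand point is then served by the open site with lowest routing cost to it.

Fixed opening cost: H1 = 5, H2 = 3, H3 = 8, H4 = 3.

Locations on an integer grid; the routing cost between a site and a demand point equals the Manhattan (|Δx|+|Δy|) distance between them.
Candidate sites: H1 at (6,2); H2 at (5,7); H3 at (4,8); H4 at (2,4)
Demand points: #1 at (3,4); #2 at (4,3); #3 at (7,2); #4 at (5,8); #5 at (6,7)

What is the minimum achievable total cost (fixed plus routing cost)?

18

Open {H1, H2, H4}: assign each demand point to its cheapest open site.
  #1→H4 1, #2→H1 3, #3→H1 1, #4→H2 1, #5→H2 1
  routing cost 7, fixed 11 → total 18.
Compare {H1, H2}: routing cost 11 + fixed 8 = 19.
Compare {H2, H4}: routing cost 13 + fixed 6 = 19.
Compare {H2}: routing cost 19 + fixed 3 = 22.
All other subsets cost ≥ 19. Minimum total cost: 18.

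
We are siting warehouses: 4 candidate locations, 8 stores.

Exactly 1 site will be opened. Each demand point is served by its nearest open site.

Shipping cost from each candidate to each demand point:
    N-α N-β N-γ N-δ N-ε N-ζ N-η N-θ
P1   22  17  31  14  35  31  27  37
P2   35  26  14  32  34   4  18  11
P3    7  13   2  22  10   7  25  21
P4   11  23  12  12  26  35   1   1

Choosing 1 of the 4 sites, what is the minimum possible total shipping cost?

Open {P3}.
  N-α→P3 7, N-β→P3 13, N-γ→P3 2, N-δ→P3 22, N-ε→P3 10, N-ζ→P3 7, N-η→P3 25, N-θ→P3 21  ⇒ total 107.
Compare {P4}: total 121.
Compare {P2}: total 174.
No size-1 selection does better; minimum is 107.

107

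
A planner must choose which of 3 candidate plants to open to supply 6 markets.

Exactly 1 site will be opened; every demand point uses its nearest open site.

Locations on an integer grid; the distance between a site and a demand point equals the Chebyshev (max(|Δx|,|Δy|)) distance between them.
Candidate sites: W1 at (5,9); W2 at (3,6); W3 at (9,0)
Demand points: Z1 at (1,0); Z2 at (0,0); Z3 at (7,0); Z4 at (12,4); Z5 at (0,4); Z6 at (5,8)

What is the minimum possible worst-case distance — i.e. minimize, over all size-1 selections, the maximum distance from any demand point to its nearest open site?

Open {W1}.
  Farthest demand point is Z1 at distance 9 (to W1); all others are ≤ 9.
With {W2} the worst case is 9.
With {W3} the worst case is 9.
No size-1 selection achieves below 9.

9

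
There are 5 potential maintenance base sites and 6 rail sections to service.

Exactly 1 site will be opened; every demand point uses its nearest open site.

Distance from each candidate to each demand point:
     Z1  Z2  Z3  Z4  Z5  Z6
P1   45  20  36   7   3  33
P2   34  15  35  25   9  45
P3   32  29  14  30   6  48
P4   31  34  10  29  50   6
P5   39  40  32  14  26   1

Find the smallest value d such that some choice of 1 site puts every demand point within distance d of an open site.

Open {P5}.
  Farthest demand point is Z2 at distance 40 (to P5); all others are ≤ 40.
With {P1} the worst case is 45.
With {P2} the worst case is 45.
No size-1 selection achieves below 40.

40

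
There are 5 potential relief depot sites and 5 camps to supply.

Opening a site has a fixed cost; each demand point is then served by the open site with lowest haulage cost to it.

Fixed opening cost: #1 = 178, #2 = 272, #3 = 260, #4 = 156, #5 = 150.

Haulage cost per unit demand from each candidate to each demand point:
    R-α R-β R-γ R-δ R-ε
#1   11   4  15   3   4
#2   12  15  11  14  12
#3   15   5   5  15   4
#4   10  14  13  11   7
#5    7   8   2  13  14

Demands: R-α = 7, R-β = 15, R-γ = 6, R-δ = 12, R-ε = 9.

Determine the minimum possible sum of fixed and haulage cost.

477

Open {#1}: assign each demand point to its cheapest open site.
  R-α→#1 7×11=77, R-β→#1 15×4=60, R-γ→#1 6×15=90, R-δ→#1 12×3=36, R-ε→#1 9×4=36
  haulage cost 299, fixed 178 → total 477.
Compare {#1, #5}: haulage cost 193 + fixed 328 = 521.
Compare {#5}: haulage cost 463 + fixed 150 = 613.
Compare {#1, #4}: haulage cost 280 + fixed 334 = 614.
All other subsets cost ≥ 521. Minimum total cost: 477.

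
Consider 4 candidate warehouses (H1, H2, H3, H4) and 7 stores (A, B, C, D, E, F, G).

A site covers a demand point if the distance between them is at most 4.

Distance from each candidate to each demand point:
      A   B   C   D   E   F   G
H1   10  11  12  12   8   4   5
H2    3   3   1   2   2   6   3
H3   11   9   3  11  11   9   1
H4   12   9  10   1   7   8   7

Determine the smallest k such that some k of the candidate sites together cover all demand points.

Coverage sets (demand points within 4 of each site):
  H1: {F}
  H2: {A, B, C, D, E, G}
  H3: {C, G}
  H4: {D}
No single site covers all 7 demand points.
But {H1, H2} covers everything, so the minimum is 2.

2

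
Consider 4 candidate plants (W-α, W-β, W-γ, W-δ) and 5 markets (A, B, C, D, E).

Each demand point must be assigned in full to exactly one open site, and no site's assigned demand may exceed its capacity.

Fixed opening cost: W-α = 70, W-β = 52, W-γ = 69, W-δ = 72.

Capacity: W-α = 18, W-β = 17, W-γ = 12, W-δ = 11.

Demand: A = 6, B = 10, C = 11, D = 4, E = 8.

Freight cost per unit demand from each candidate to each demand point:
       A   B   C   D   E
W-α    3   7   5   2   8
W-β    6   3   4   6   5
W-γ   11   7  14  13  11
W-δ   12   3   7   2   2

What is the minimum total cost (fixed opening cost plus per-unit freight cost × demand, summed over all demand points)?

337

Open {W-α, W-β, W-δ}; cheapest assignment that respects the capacities:
  W-α (cap 18, load 17): A, C — cost 6×3 + 11×5 = 73
  W-β (cap 17, load 14): B, D — cost 10×3 + 4×6 = 54
  W-δ (cap 11, load 8): E — cost 8×2 = 16
  Shipping 143, fixed 194 → total 337.
  Any other capacity-feasible assignment to {W-α, W-β, W-δ} ships for at least 143.
Compare {W-α, W-β, W-γ}: its best feasible assignment gives total 395.
Compare {W-α, W-β, W-γ, W-δ}: its best feasible assignment gives total 406.
Every other set of open sites that can feasibly serve all demand totals ≥ 395 even under its best assignment. Minimum: 337.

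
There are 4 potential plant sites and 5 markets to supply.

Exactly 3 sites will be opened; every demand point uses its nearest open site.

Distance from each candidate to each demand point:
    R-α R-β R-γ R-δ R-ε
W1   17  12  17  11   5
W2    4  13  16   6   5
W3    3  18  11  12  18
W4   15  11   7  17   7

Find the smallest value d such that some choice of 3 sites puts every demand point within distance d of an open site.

Open {W1, W2, W4}.
  Farthest demand point is R-β at distance 11 (to W4); all others are ≤ 11.
With {W1, W3, W4} the worst case is 11.
With {W2, W3, W4} the worst case is 11.
No size-3 selection achieves below 11.

11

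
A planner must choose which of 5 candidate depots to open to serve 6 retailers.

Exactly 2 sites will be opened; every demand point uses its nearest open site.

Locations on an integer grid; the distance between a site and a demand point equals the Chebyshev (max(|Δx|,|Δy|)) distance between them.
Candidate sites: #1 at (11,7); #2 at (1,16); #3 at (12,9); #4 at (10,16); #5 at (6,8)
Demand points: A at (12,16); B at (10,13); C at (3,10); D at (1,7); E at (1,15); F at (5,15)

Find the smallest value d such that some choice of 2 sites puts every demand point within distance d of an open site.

7

Open {#3, #5}.
  Farthest demand point is A at distance 7 (to #3); all others are ≤ 7.
With {#4, #5} the worst case is 7.
With {#1, #5} the worst case is 8.
No size-2 selection achieves below 7.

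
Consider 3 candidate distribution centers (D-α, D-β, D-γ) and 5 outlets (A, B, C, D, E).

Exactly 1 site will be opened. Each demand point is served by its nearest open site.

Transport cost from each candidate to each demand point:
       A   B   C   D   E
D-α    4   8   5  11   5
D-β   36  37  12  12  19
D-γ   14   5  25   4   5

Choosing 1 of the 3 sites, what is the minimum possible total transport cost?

Open {D-α}.
  A→D-α 4, B→D-α 8, C→D-α 5, D→D-α 11, E→D-α 5  ⇒ total 33.
Compare {D-γ}: total 53.
Compare {D-β}: total 116.

33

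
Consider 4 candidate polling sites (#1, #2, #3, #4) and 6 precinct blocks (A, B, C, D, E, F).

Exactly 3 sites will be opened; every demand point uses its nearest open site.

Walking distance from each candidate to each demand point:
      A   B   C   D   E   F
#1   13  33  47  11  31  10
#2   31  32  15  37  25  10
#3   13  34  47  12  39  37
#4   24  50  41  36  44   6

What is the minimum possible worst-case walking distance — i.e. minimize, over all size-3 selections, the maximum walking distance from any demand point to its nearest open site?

Open {#1, #2, #3}.
  Farthest demand point is B at walking distance 32 (to #2); all others are ≤ 32.
With {#1, #2, #4} the worst case is 32.
With {#2, #3, #4} the worst case is 32.
No size-3 selection achieves below 32.

32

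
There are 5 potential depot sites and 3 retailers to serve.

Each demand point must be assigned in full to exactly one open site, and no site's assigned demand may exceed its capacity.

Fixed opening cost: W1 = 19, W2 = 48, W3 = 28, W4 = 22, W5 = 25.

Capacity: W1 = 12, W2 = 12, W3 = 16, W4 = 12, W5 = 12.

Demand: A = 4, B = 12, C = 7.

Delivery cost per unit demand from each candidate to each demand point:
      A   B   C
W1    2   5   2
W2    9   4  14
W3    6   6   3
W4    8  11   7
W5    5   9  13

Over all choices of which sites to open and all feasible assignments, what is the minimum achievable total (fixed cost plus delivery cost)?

137

Open {W1, W2}; cheapest assignment that respects the capacities:
  W1 (cap 12, load 11): A, C — cost 4×2 + 7×2 = 22
  W2 (cap 12, load 12): B — cost 12×4 = 48
  Shipping 70, fixed 67 → total 137.
  Any other capacity-feasible assignment to {W1, W2} ships for at least 70.
Compare {W1, W3}: its best feasible assignment gives total 141.
Compare {W1, W2, W4}: its best feasible assignment gives total 159.
Every other set of open sites that can feasibly serve all demand totals ≥ 141 even under its best assignment. Minimum: 137.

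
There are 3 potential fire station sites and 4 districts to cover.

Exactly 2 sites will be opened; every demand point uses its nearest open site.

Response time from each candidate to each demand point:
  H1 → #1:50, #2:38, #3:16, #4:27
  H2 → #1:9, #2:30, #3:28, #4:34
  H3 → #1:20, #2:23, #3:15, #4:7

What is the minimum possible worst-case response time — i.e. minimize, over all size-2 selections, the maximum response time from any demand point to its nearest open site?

23

Open {H1, H3}.
  Farthest demand point is #2 at response time 23 (to H3); all others are ≤ 23.
With {H2, H3} the worst case is 23.
With {H1, H2} the worst case is 30.
No size-2 selection achieves below 23.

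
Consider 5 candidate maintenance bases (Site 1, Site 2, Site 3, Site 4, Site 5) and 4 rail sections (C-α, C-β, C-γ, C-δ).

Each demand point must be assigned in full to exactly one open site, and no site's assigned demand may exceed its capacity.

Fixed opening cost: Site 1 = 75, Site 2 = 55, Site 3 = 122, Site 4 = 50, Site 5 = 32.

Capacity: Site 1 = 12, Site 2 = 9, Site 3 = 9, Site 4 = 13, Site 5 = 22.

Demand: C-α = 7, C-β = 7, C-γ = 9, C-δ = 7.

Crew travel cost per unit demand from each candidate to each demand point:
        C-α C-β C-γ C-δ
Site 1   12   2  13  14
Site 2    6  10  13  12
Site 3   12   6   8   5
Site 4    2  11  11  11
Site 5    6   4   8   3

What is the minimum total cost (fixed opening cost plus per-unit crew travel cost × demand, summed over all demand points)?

272

Open {Site 4, Site 5}; cheapest assignment that respects the capacities:
  Site 4 (cap 13, load 9): C-γ — cost 9×11 = 99
  Site 5 (cap 22, load 21): C-α, C-β, C-δ — cost 7×6 + 7×4 + 7×3 = 91
  Shipping 190, fixed 82 → total 272.
  Any other capacity-feasible assignment to {Site 4, Site 5} ships for at least 190.
Compare {Site 1, Site 4, Site 5}: its best feasible assignment gives total 278.
Compare {Site 2, Site 5}: its best feasible assignment gives total 295.
Every other set of open sites that can feasibly serve all demand totals ≥ 278 even under its best assignment. Minimum: 272.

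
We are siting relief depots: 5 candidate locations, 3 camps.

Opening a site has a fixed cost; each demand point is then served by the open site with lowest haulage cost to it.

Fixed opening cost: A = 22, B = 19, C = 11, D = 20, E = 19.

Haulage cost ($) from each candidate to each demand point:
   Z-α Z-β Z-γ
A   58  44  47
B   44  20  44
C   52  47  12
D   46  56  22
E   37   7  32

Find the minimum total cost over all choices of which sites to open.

86

Open {C, E}: assign each demand point to its cheapest open site.
  Z-α→E 37, Z-β→E 7, Z-γ→C 12
  haulage cost 56, fixed 30 → total 86.
Compare {E}: haulage cost 76 + fixed 19 = 95.
Compare {D, E}: haulage cost 66 + fixed 39 = 105.
Compare {B, C, E}: haulage cost 56 + fixed 49 = 105.
All other subsets cost ≥ 95. Minimum total cost: 86.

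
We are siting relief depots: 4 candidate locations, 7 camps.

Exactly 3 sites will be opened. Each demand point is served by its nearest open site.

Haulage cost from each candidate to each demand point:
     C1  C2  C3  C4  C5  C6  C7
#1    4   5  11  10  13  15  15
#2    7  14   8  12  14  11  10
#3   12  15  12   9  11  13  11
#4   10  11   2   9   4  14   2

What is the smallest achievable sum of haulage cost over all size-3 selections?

Open {#1, #2, #4}.
  C1→#1 4, C2→#1 5, C3→#4 2, C4→#4 9, C5→#4 4, C6→#2 11, C7→#4 2  ⇒ total 37.
Compare {#1, #3, #4}: total 39.
Compare {#2, #3, #4}: total 46.
No size-3 selection does better; minimum is 37.

37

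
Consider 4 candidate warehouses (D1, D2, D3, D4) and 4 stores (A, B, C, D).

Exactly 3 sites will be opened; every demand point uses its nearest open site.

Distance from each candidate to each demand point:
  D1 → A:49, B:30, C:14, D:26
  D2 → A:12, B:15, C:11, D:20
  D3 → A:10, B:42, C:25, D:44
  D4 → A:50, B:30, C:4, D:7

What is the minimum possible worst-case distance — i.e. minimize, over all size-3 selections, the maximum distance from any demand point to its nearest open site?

15

Open {D1, D2, D4}.
  Farthest demand point is B at distance 15 (to D2); all others are ≤ 15.
With {D2, D3, D4} the worst case is 15.
With {D1, D2, D3} the worst case is 20.
No size-3 selection achieves below 15.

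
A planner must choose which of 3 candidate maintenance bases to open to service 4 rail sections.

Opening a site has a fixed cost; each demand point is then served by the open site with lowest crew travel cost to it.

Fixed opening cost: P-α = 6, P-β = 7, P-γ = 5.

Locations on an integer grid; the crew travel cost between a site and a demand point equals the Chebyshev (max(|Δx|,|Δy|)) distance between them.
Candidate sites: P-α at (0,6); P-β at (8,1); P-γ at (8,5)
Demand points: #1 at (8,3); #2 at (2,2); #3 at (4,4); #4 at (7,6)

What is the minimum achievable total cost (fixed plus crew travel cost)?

18

Open {P-γ}: assign each demand point to its cheapest open site.
  #1→P-γ 2, #2→P-γ 6, #3→P-γ 4, #4→P-γ 1
  crew travel cost 13, fixed 5 → total 18.
Compare {P-α, P-γ}: crew travel cost 11 + fixed 11 = 22.
Compare {P-β}: crew travel cost 17 + fixed 7 = 24.
Compare {P-β, P-γ}: crew travel cost 13 + fixed 12 = 25.
All other subsets cost ≥ 22. Minimum total cost: 18.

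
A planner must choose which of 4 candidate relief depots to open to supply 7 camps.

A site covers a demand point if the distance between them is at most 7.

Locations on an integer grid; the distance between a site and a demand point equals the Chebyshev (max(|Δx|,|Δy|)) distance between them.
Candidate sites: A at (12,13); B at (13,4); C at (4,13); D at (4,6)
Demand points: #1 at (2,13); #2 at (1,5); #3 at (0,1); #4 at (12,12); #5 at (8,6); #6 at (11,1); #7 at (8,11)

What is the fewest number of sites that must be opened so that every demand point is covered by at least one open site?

Coverage sets (demand points within 7 of each site):
  A: {#4, #5, #7}
  B: {#5, #6, #7}
  C: {#1, #5, #7}
  D: {#1, #2, #3, #5, #6, #7}
No single site covers all 7 demand points.
But {A, D} covers everything, so the minimum is 2.

2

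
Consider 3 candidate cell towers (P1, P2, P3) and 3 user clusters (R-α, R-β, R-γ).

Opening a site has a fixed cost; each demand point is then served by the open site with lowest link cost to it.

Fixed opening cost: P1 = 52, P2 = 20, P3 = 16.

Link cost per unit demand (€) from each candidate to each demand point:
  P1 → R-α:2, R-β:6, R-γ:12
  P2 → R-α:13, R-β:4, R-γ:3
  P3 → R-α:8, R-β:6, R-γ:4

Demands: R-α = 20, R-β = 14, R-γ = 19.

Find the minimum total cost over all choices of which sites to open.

Open {P1, P2}: assign each demand point to its cheapest open site.
  R-α→P1 20×2=40, R-β→P2 14×4=56, R-γ→P2 19×3=57
  link cost 153, fixed 72 → total 225.
Compare {P1, P2, P3}: link cost 153 + fixed 88 = 241.
Compare {P1, P3}: link cost 200 + fixed 68 = 268.
Compare {P2, P3}: link cost 273 + fixed 36 = 309.
All other subsets cost ≥ 241. Minimum total cost: 225.

225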